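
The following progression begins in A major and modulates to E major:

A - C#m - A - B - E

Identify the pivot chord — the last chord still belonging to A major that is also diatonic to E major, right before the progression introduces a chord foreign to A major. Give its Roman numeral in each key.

A — I in A major, IV in E major

Chords diatonic to A major: A, Bm, C#m, D, E, F#m, G#dim.
Reading the progression, the first chord not in that set is B, so the modulation leaves A major there.
The chord immediately before B is A, which is diatonic to both keys: I in A major and IV in E major.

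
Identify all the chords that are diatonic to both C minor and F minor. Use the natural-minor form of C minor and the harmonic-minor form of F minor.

Triads in C minor (natural minor): C minor (i), D diminished (ii°), Eb major (III), F minor (iv), G minor (v), Ab major (VI), Bb major (VII).
Triads in F minor (harmonic minor): F minor (i), G diminished (ii°), Ab augmented (III+), Bb minor (iv), C major (V), Db major (VI), E diminished (vii°).
Shared triads with their functions: F minor (iv in C minor, i in F minor).

Fm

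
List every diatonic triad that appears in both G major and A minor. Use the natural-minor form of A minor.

Triads in G major: G major (I), A minor (ii), B minor (iii), C major (IV), D major (V), E minor (vi), F♯ diminished (vii°).
Triads in A minor (natural minor): A minor (i), B diminished (ii°), C major (III), D minor (iv), E minor (v), F major (VI), G major (VII).
Shared triads with their functions: G major (I in G major, VII in A minor); A minor (ii in G major, i in A minor); C major (IV in G major, III in A minor); E minor (vi in G major, v in A minor).

G, Am, C, Em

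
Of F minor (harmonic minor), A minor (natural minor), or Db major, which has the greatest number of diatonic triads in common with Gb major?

Triads of Gb major: Gb (I), Abm (ii), Bbm (iii), Cb (IV), Db (V), Ebm (vi), Fdim (vii°).
F minor (harmonic minor) shares 2: Bbm, Db.
A minor (natural minor) shares 0: none.
Db major shares 4: Gb, Bbm, Db, Ebm.
The most common triads (4) are shared with Db major.

Db major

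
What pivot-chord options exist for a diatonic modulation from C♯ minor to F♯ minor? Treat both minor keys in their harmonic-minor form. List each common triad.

F♯m

Triads in C♯ minor (harmonic minor): C♯m (i), D♯dim (ii°), Eaug (III+), F♯m (iv), G♯ (V), A (VI), B♯dim (vii°).
Triads in F♯ minor (harmonic minor): F♯m (i), G♯dim (ii°), Aaug (III+), Bm (iv), C♯ (V), D (VI), E♯dim (vii°).
Shared triads with their functions: F♯m (iv in C♯ minor, i in F♯ minor).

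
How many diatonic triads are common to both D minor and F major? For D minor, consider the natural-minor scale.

Diatonic triads of D minor (natural minor): Dm (i), Edim (ii°), F (III), Gm (iv), Am (v), Bb (VI), C (VII).
Diatonic triads of F major: F (I), Gm (ii), Am (iii), Bb (IV), C (V), Dm (vi), Edim (vii°).
Matching root and quality in both lists: Dm, Edim, F, Gm, Am, Bb, C.
That gives 7 common triads.

7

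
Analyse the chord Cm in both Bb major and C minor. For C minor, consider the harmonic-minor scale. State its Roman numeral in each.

The scale of Bb major is Bb C D Eb F G A; C is degree 2, and the triad built there (C-Eb-G) is minor, so it is ii.
The scale of C minor (harmonic minor) is C D Eb F G Ab B; C is degree 1, and the triad built there (C-Eb-G) is minor, so it is i.

ii in Bb major; i in C minor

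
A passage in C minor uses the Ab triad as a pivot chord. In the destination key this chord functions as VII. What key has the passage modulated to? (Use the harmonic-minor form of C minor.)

Bb minor

The numeral VII denotes a major triad on scale degree 7. With Ab on degree 7, the tonic of the new key is Bb.
Degree 7 carries a major triad in natural-minor keys, so the destination is Bb minor.
Check: the diatonic triads of Bb minor (natural minor) are Bbm (i), Cdim (ii°), Db (III), Ebm (iv), Fm (v), Gb (VI), Ab (VII) — Ab is indeed VII.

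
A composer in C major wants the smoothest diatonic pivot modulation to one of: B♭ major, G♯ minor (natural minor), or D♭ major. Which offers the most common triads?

B♭ major

Triads of C major: C (I), Dm (ii), Em (iii), F (IV), G (V), Am (vi), Bdim (vii°).
B♭ major shares 2: Dm, F.
G♯ minor (natural minor) shares 0: none.
D♭ major shares 0: none.
The most common triads (2) are shared with B♭ major.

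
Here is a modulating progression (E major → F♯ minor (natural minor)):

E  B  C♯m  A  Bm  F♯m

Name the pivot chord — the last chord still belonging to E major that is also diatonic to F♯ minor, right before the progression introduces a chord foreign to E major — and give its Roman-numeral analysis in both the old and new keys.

A — IV in E major, III in F♯ minor

Chords diatonic to E major: E, F♯m, G♯m, A, B, C♯m, D♯dim.
Reading the progression, the first chord not in that set is Bm, so the modulation leaves E major there.
The chord immediately before Bm is A, which is diatonic to both keys: IV in E major and III in F♯ minor.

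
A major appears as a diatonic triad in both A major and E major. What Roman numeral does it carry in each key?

The scale of A major is A B C# D E F# G#; A is degree 1, and the triad built there (A-C#-E) is major, so it is I.
The scale of E major is E F# G# A B C# D#; A is degree 4, and the triad built there (A-C#-E) is major, so it is IV.

I in A major; IV in E major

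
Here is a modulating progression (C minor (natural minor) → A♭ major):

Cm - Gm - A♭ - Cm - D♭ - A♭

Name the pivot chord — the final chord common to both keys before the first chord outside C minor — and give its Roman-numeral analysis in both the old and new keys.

Chords diatonic to C minor: Cm, Ddim, E♭, Fm, Gm, A♭, B♭.
Reading the progression, the first chord not in that set is D♭, so the modulation leaves C minor there.
The chord immediately before D♭ is Cm, which is diatonic to both keys: i in C minor and iii in A♭ major.

Cm — i in C minor, iii in A♭ major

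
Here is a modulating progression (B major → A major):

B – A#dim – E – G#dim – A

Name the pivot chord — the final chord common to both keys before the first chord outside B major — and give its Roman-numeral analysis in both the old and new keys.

E — IV in B major, V in A major

Chords diatonic to B major: B, C#m, D#m, E, F#, G#m, A#dim.
Reading the progression, the first chord not in that set is G#dim, so the modulation leaves B major there.
The chord immediately before G#dim is E, which is diatonic to both keys: IV in B major and V in A major.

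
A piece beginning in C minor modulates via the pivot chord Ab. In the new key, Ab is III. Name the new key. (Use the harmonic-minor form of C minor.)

F minor

The numeral III denotes a major triad on scale degree 3. With Ab on degree 3, the tonic of the new key is F.
Degree 3 carries a major triad in natural-minor keys, so the destination is F minor.
Check: the diatonic triads of F minor (natural minor) are Fm (i), Gdim (ii°), Ab (III), Bbm (iv), Cm (v), Db (VI), Eb (VII) — Ab is indeed III.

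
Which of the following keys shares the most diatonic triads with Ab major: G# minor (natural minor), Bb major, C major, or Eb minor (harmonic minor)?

Bb major

Triads of Ab major: Ab major (I), Bb minor (ii), C minor (iii), Db major (IV), Eb major (V), F minor (vi), G diminished (vii°).
G# minor (natural minor) shares 0: none.
Bb major shares 2: Cm, Eb.
C major shares 0: none.
Eb minor (harmonic minor) shares 0: none.
The most common triads (2) are shared with Bb major.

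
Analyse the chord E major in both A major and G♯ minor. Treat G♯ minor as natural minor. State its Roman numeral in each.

The scale of A major is A B C♯ D E F♯ G♯; E is degree 5, and the triad built there (E-G♯-B) is major, so it is V.
The scale of G♯ minor (natural minor) is G♯ A♯ B C♯ D♯ E F♯; E is degree 6, and the triad built there (E-G♯-B) is major, so it is VI.

V in A major; VI in G♯ minor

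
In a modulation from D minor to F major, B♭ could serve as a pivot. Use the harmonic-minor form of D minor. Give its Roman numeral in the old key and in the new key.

The scale of D minor (harmonic minor) is D E F G A B♭ C♯; B♭ is degree 6, and the triad built there (B♭-D-F) is major, so it is VI.
The scale of F major is F G A B♭ C D E; B♭ is degree 4, and the triad built there (B♭-D-F) is major, so it is IV.

VI in D minor; IV in F major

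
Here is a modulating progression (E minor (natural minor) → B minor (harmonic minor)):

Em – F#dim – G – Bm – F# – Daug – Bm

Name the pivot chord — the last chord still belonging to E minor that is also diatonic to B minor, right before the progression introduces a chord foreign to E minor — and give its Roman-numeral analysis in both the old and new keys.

Bm — v in E minor, i in B minor

Chords diatonic to E minor: Em, F#dim, G, Am, Bm, C, D.
Reading the progression, the first chord not in that set is F#, so the modulation leaves E minor there.
The chord immediately before F# is Bm, which is diatonic to both keys: v in E minor and i in B minor.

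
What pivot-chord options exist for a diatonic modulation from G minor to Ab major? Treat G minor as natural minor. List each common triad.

Triads in G minor (natural minor): G minor (i), A diminished (ii°), Bb major (III), C minor (iv), D minor (v), Eb major (VI), F major (VII).
Triads in Ab major: Ab major (I), Bb minor (ii), C minor (iii), Db major (IV), Eb major (V), F minor (vi), G diminished (vii°).
Shared triads with their functions: C minor (iv in G minor, iii in Ab major); Eb major (VI in G minor, V in Ab major).

Cm, Eb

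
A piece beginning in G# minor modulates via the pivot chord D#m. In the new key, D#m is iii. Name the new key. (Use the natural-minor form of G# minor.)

B major

The numeral iii denotes a minor triad on scale degree 3. With D# on degree 3, the tonic of the new key is B.
Degree 3 carries a minor triad in major keys, so the destination is B major.
Check: the diatonic triads of B major are B (I), C#m (ii), D#m (iii), E (IV), F# (V), G#m (vi), A#dim (vii°) — D#m is indeed iii.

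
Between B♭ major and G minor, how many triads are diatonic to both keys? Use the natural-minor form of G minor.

7

Diatonic triads of B♭ major: B♭ (I), Cm (ii), Dm (iii), E♭ (IV), F (V), Gm (vi), Adim (vii°).
Diatonic triads of G minor (natural minor): Gm (i), Adim (ii°), B♭ (III), Cm (iv), Dm (v), E♭ (VI), F (VII).
Matching root and quality in both lists: B♭, Cm, Dm, E♭, F, Gm, Adim.
That gives 7 common triads.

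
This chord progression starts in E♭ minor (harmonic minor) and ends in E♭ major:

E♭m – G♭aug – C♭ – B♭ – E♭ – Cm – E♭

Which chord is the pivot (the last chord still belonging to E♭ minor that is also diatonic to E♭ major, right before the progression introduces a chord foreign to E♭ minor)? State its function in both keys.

B♭ — V in E♭ minor, V in E♭ major

Chords diatonic to E♭ minor: E♭m, Fdim, G♭aug, A♭m, B♭, C♭, Ddim.
Reading the progression, the first chord not in that set is E♭, so the modulation leaves E♭ minor there.
The chord immediately before E♭ is B♭, which is diatonic to both keys: V in E♭ minor and V in E♭ major.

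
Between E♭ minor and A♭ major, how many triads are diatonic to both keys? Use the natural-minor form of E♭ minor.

2

Diatonic triads of E♭ minor (natural minor): E♭m (i), Fdim (ii°), G♭ (III), A♭m (iv), B♭m (v), C♭ (VI), D♭ (VII).
Diatonic triads of A♭ major: A♭ (I), B♭m (ii), Cm (iii), D♭ (IV), E♭ (V), Fm (vi), Gdim (vii°).
Matching root and quality in both lists: B♭m, D♭.
That gives 2 common triads.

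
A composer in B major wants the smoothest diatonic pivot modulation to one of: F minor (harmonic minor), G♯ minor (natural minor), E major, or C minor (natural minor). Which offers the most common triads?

Triads of B major: B major (I), C♯ minor (ii), D♯ minor (iii), E major (IV), F♯ major (V), G♯ minor (vi), A♯ diminished (vii°).
F minor (harmonic minor) shares 0: none.
G♯ minor (natural minor) shares 7: B, C♯m, D♯m, E, F♯, G♯m, A♯dim.
E major shares 4: B, C♯m, E, G♯m.
C minor (natural minor) shares 0: none.
The most common triads (7) are shared with G♯ minor.

G♯ minor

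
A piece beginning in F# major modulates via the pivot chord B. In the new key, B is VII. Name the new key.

The numeral VII denotes a major triad on scale degree 7. With B on degree 7, the tonic of the new key is C#.
Degree 7 carries a major triad in natural-minor keys, so the destination is C# minor.
Check: the diatonic triads of C# minor (natural minor) are C#m (i), D#dim (ii°), E (III), F#m (iv), G#m (v), A (VI), B (VII) — B is indeed VII.

C# minor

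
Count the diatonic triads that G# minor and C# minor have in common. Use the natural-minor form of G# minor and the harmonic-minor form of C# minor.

1

Diatonic triads of G# minor (natural minor): G#m (i), A#dim (ii°), B (III), C#m (iv), D#m (v), E (VI), F# (VII).
Diatonic triads of C# minor (harmonic minor): C#m (i), D#dim (ii°), Eaug (III+), F#m (iv), G# (V), A (VI), B#dim (vii°).
Matching root and quality in both lists: C#m.
That gives 1 common triad.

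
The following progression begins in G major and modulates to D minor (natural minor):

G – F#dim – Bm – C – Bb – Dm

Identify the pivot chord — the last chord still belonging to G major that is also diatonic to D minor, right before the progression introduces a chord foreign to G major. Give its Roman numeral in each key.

Chords diatonic to G major: G, Am, Bm, C, D, Em, F#dim.
Reading the progression, the first chord not in that set is Bb, so the modulation leaves G major there.
The chord immediately before Bb is C, which is diatonic to both keys: IV in G major and VII in D minor.

C — IV in G major, VII in D minor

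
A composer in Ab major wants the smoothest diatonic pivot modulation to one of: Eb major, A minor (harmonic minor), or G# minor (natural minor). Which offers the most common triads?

Eb major

Triads of Ab major: Ab major (I), Bb minor (ii), C minor (iii), Db major (IV), Eb major (V), F minor (vi), G diminished (vii°).
Eb major shares 4: Ab, Cm, Eb, Fm.
A minor (harmonic minor) shares 0: none.
G# minor (natural minor) shares 0: none.
The most common triads (4) are shared with Eb major.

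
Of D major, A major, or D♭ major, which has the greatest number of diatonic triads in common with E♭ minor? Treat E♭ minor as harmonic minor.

D♭ major

Triads of E♭ minor (harmonic minor): E♭ minor (i), F diminished (ii°), G♭ augmented (III+), A♭ minor (iv), B♭ major (V), C♭ major (VI), D diminished (vii°).
D major shares 0: none.
A major shares 0: none.
D♭ major shares 1: E♭m.
The most common triads (1) are shared with D♭ major.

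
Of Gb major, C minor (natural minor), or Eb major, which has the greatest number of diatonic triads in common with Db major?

Triads of Db major: Db major (I), Eb minor (ii), F minor (iii), Gb major (IV), Ab major (V), Bb minor (vi), C diminished (vii°).
Gb major shares 4: Db, Ebm, Gb, Bbm.
C minor (natural minor) shares 2: Fm, Ab.
Eb major shares 2: Fm, Ab.
The most common triads (4) are shared with Gb major.

Gb major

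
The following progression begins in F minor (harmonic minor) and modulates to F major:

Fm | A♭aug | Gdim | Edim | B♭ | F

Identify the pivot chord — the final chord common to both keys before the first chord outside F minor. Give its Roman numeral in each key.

Edim — vii° in F minor, vii° in F major

Chords diatonic to F minor: Fm, Gdim, A♭aug, B♭m, C, D♭, Edim.
Reading the progression, the first chord not in that set is B♭, so the modulation leaves F minor there.
The chord immediately before B♭ is Edim, which is diatonic to both keys: vii° in F minor and vii° in F major.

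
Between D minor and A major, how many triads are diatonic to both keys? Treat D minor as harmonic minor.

Diatonic triads of D minor (harmonic minor): Dm (i), Edim (ii°), Faug (III+), Gm (iv), A (V), Bb (VI), C#dim (vii°).
Diatonic triads of A major: A (I), Bm (ii), C#m (iii), D (IV), E (V), F#m (vi), G#dim (vii°).
Matching root and quality in both lists: A.
That gives 1 common triad.

1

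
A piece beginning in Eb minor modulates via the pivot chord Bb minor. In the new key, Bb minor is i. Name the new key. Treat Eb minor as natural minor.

The numeral i denotes a minor triad on scale degree 1. With Bb on degree 1, the tonic of the new key is Bb.
Degree 1 carries a minor triad in minor keys, so the destination is Bb minor.
Check: the diatonic triads of Bb minor (natural minor) are Bbm (i), Cdim (ii°), Db (III), Ebm (iv), Fm (v), Gb (VI), Ab (VII) — Bb minor is indeed i.

Bb minor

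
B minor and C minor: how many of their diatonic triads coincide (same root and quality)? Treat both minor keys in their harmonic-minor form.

1

Diatonic triads of B minor (harmonic minor): Bm (i), C#dim (ii°), Daug (III+), Em (iv), F# (V), G (VI), A#dim (vii°).
Diatonic triads of C minor (harmonic minor): Cm (i), Ddim (ii°), Ebaug (III+), Fm (iv), G (V), Ab (VI), Bdim (vii°).
Matching root and quality in both lists: G.
That gives 1 common triad.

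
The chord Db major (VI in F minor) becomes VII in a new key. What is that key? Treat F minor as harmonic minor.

The numeral VII denotes a major triad on scale degree 7. With Db on degree 7, the tonic of the new key is Eb.
Degree 7 carries a major triad in natural-minor keys, so the destination is Eb minor.
Check: the diatonic triads of Eb minor (natural minor) are Ebm (i), Fdim (ii°), Gb (III), Abm (iv), Bbm (v), Cb (VI), Db (VII) — Db major is indeed VII.

Eb minor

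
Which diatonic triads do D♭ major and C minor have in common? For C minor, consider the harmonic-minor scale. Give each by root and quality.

Fm, A♭

Triads in D♭ major: D♭ (I), E♭m (ii), Fm (iii), G♭ (IV), A♭ (V), B♭m (vi), Cdim (vii°).
Triads in C minor (harmonic minor): Cm (i), Ddim (ii°), E♭aug (III+), Fm (iv), G (V), A♭ (VI), Bdim (vii°).
Shared triads with their functions: Fm (iii in D♭ major, iv in C minor); A♭ (V in D♭ major, VI in C minor).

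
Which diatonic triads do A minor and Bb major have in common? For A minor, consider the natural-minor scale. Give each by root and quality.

Triads in A minor (natural minor): Am (i), Bdim (ii°), C (III), Dm (iv), Em (v), F (VI), G (VII).
Triads in Bb major: Bb (I), Cm (ii), Dm (iii), Eb (IV), F (V), Gm (vi), Adim (vii°).
Shared triads with their functions: Dm (iv in A minor, iii in Bb major); F (VI in A minor, V in Bb major).

Dm, F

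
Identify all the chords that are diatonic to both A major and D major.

A, Bm, D, F#m

Triads in A major: A major (I), B minor (ii), C# minor (iii), D major (IV), E major (V), F# minor (vi), G# diminished (vii°).
Triads in D major: D major (I), E minor (ii), F# minor (iii), G major (IV), A major (V), B minor (vi), C# diminished (vii°).
Shared triads with their functions: A major (I in A major, V in D major); B minor (ii in A major, vi in D major); D major (IV in A major, I in D major); F# minor (vi in A major, iii in D major).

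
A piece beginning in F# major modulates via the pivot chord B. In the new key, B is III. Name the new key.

G# minor

The numeral III denotes a major triad on scale degree 3. With B on degree 3, the tonic of the new key is G#.
Degree 3 carries a major triad in natural-minor keys, so the destination is G# minor.
Check: the diatonic triads of G# minor (natural minor) are G#m (i), A#dim (ii°), B (III), C#m (iv), D#m (v), E (VI), F# (VII) — B is indeed III.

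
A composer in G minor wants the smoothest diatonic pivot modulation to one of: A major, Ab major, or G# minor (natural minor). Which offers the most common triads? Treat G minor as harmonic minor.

Ab major

Triads of G minor (harmonic minor): G minor (i), A diminished (ii°), Bb augmented (III+), C minor (iv), D major (V), Eb major (VI), F# diminished (vii°).
A major shares 1: D.
Ab major shares 2: Cm, Eb.
G# minor (natural minor) shares 0: none.
The most common triads (2) are shared with Ab major.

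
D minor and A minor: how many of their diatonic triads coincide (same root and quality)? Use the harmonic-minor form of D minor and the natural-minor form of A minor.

1

Diatonic triads of D minor (harmonic minor): D minor (i), E diminished (ii°), F augmented (III+), G minor (iv), A major (V), Bb major (VI), C# diminished (vii°).
Diatonic triads of A minor (natural minor): A minor (i), B diminished (ii°), C major (III), D minor (iv), E minor (v), F major (VI), G major (VII).
Matching root and quality in both lists: D minor.
That gives 1 common triad.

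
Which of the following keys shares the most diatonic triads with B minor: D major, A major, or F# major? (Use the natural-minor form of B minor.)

Triads of B minor (natural minor): Bm (i), C#dim (ii°), D (III), Em (iv), F#m (v), G (VI), A (VII).
D major shares 7: Bm, C#dim, D, Em, F#m, G, A.
A major shares 4: Bm, D, F#m, A.
F# major shares 0: none.
The most common triads (7) are shared with D major.

D major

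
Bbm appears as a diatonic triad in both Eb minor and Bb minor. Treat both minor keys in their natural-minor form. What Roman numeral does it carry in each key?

v in Eb minor; i in Bb minor

The scale of Eb minor (natural minor) is Eb F Gb Ab Bb Cb Db; Bb is degree 5, and the triad built there (Bb-Db-F) is minor, so it is v.
The scale of Bb minor (natural minor) is Bb C Db Eb F Gb Ab; Bb is degree 1, and the triad built there (Bb-Db-F) is minor, so it is i.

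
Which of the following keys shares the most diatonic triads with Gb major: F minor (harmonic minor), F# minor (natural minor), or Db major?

Triads of Gb major: Gb major (I), Ab minor (ii), Bb minor (iii), Cb major (IV), Db major (V), Eb minor (vi), F diminished (vii°).
F minor (harmonic minor) shares 2: Bbm, Db.
F# minor (natural minor) shares 0: none.
Db major shares 4: Gb, Bbm, Db, Ebm.
The most common triads (4) are shared with Db major.

Db major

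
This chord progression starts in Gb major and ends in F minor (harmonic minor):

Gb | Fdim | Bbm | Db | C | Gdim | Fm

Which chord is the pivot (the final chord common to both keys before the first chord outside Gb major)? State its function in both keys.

Db — V in Gb major, VI in F minor

Chords diatonic to Gb major: Gb, Abm, Bbm, Cb, Db, Ebm, Fdim.
Reading the progression, the first chord not in that set is C, so the modulation leaves Gb major there.
The chord immediately before C is Db, which is diatonic to both keys: V in Gb major and VI in F minor.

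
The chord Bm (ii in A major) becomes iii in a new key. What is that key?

The numeral iii denotes a minor triad on scale degree 3. With B on degree 3, the tonic of the new key is G.
Degree 3 carries a minor triad in major keys, so the destination is G major.
Check: the diatonic triads of G major are G (I), Am (ii), Bm (iii), C (IV), D (V), Em (vi), F♯dim (vii°) — Bm is indeed iii.

G major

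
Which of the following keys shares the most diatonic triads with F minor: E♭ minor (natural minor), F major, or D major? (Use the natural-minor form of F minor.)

E♭ minor

Triads of F minor (natural minor): F minor (i), G diminished (ii°), A♭ major (III), B♭ minor (iv), C minor (v), D♭ major (VI), E♭ major (VII).
E♭ minor (natural minor) shares 2: B♭m, D♭.
F major shares 0: none.
D major shares 0: none.
The most common triads (2) are shared with E♭ minor.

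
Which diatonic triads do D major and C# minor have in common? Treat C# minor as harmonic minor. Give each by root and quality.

F#m, A

Triads in D major: D major (I), E minor (ii), F# minor (iii), G major (IV), A major (V), B minor (vi), C# diminished (vii°).
Triads in C# minor (harmonic minor): C# minor (i), D# diminished (ii°), E augmented (III+), F# minor (iv), G# major (V), A major (VI), B# diminished (vii°).
Shared triads with their functions: F# minor (iii in D major, iv in C# minor); A major (V in D major, VI in C# minor).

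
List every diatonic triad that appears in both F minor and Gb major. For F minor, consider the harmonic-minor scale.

Triads in F minor (harmonic minor): Fm (i), Gdim (ii°), Abaug (III+), Bbm (iv), C (V), Db (VI), Edim (vii°).
Triads in Gb major: Gb (I), Abm (ii), Bbm (iii), Cb (IV), Db (V), Ebm (vi), Fdim (vii°).
Shared triads with their functions: Bbm (iv in F minor, iii in Gb major); Db (VI in F minor, V in Gb major).

Bbm, Db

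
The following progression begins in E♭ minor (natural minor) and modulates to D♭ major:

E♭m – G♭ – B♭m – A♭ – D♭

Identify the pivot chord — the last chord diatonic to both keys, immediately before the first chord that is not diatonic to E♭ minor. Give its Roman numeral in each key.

Chords diatonic to E♭ minor: E♭m, Fdim, G♭, A♭m, B♭m, C♭, D♭.
Reading the progression, the first chord not in that set is A♭, so the modulation leaves E♭ minor there.
The chord immediately before A♭ is B♭m, which is diatonic to both keys: v in E♭ minor and vi in D♭ major.

B♭m — v in E♭ minor, vi in D♭ major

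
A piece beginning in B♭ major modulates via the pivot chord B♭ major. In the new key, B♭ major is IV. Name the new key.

The numeral IV denotes a major triad on scale degree 4. With B♭ on degree 4, the tonic of the new key is F.
Degree 4 carries a major triad in major keys, so the destination is F major.
Check: the diatonic triads of F major are F (I), Gm (ii), Am (iii), B♭ (IV), C (V), Dm (vi), Edim (vii°) — B♭ major is indeed IV.

F major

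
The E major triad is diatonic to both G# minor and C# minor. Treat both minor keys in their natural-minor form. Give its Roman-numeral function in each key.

VI in G# minor; III in C# minor

The scale of G# minor (natural minor) is G# A# B C# D# E F#; E is degree 6, and the triad built there (E-G#-B) is major, so it is VI.
The scale of C# minor (natural minor) is C# D# E F# G# A B; E is degree 3, and the triad built there (E-G#-B) is major, so it is III.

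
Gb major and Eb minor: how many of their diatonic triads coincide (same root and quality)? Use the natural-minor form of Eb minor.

Diatonic triads of Gb major: Gb (I), Abm (ii), Bbm (iii), Cb (IV), Db (V), Ebm (vi), Fdim (vii°).
Diatonic triads of Eb minor (natural minor): Ebm (i), Fdim (ii°), Gb (III), Abm (iv), Bbm (v), Cb (VI), Db (VII).
Matching root and quality in both lists: Gb, Abm, Bbm, Cb, Db, Ebm, Fdim.
That gives 7 common triads.

7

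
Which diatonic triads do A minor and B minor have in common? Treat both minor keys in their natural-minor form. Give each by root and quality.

Em, G

Triads in A minor (natural minor): A minor (i), B diminished (ii°), C major (III), D minor (iv), E minor (v), F major (VI), G major (VII).
Triads in B minor (natural minor): B minor (i), C♯ diminished (ii°), D major (III), E minor (iv), F♯ minor (v), G major (VI), A major (VII).
Shared triads with their functions: E minor (v in A minor, iv in B minor); G major (VII in A minor, VI in B minor).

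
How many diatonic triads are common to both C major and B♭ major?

Diatonic triads of C major: C (I), Dm (ii), Em (iii), F (IV), G (V), Am (vi), Bdim (vii°).
Diatonic triads of B♭ major: B♭ (I), Cm (ii), Dm (iii), E♭ (IV), F (V), Gm (vi), Adim (vii°).
Matching root and quality in both lists: Dm, F.
That gives 2 common triads.

2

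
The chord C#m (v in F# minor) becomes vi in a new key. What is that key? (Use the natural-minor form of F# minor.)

The numeral vi denotes a minor triad on scale degree 6. With C# on degree 6, the tonic of the new key is E.
Degree 6 carries a minor triad in major keys, so the destination is E major.
Check: the diatonic triads of E major are E (I), F#m (ii), G#m (iii), A (IV), B (V), C#m (vi), D#dim (vii°) — C#m is indeed vi.

E major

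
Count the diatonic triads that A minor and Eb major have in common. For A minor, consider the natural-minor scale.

0

Diatonic triads of A minor (natural minor): Am (i), Bdim (ii°), C (III), Dm (iv), Em (v), F (VI), G (VII).
Diatonic triads of Eb major: Eb (I), Fm (ii), Gm (iii), Ab (IV), Bb (V), Cm (vi), Ddim (vii°).
No triad has the same root and quality in both keys.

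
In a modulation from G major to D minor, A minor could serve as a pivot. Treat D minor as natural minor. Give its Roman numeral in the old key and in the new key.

ii in G major; v in D minor

The scale of G major is G A B C D E F♯; A is degree 2, and the triad built there (A-C-E) is minor, so it is ii.
The scale of D minor (natural minor) is D E F G A B♭ C; A is degree 5, and the triad built there (A-C-E) is minor, so it is v.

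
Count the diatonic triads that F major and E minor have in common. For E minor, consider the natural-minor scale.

2

Diatonic triads of F major: F major (I), G minor (ii), A minor (iii), Bb major (IV), C major (V), D minor (vi), E diminished (vii°).
Diatonic triads of E minor (natural minor): E minor (i), F# diminished (ii°), G major (III), A minor (iv), B minor (v), C major (VI), D major (VII).
Matching root and quality in both lists: A minor, C major.
That gives 2 common triads.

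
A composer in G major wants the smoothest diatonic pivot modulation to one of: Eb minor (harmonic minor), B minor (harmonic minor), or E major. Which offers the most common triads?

B minor

Triads of G major: G major (I), A minor (ii), B minor (iii), C major (IV), D major (V), E minor (vi), F# diminished (vii°).
Eb minor (harmonic minor) shares 0: none.
B minor (harmonic minor) shares 3: G, Bm, Em.
E major shares 0: none.
The most common triads (3) are shared with B minor.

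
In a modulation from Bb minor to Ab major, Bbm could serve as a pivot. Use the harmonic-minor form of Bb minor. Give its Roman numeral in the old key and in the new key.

i in Bb minor; ii in Ab major

The scale of Bb minor (harmonic minor) is Bb C Db Eb F Gb A; Bb is degree 1, and the triad built there (Bb-Db-F) is minor, so it is i.
The scale of Ab major is Ab Bb C Db Eb F G; Bb is degree 2, and the triad built there (Bb-Db-F) is minor, so it is ii.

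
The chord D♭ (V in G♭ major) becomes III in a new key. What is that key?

The numeral III denotes a major triad on scale degree 3. With D♭ on degree 3, the tonic of the new key is B♭.
Degree 3 carries a major triad in natural-minor keys, so the destination is B♭ minor.
Check: the diatonic triads of B♭ minor (natural minor) are B♭m (i), Cdim (ii°), D♭ (III), E♭m (iv), Fm (v), G♭ (VI), A♭ (VII) — D♭ is indeed III.

B♭ minor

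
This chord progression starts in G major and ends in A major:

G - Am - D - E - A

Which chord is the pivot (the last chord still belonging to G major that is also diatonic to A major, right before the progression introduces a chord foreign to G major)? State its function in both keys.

D — V in G major, IV in A major

Chords diatonic to G major: G, Am, Bm, C, D, Em, F♯dim.
Reading the progression, the first chord not in that set is E, so the modulation leaves G major there.
The chord immediately before E is D, which is diatonic to both keys: V in G major and IV in A major.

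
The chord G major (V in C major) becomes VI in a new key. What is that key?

B minor

The numeral VI denotes a major triad on scale degree 6. With G on degree 6, the tonic of the new key is B.
Degree 6 carries a major triad in minor keys, so the destination is B minor.
Check: the diatonic triads of B minor (natural minor) are Bm (i), C#dim (ii°), D (III), Em (iv), F#m (v), G (VI), A (VII) — G major is indeed VI.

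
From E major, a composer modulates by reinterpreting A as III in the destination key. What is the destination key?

The numeral III denotes a major triad on scale degree 3. With A on degree 3, the tonic of the new key is F#.
Degree 3 carries a major triad in natural-minor keys, so the destination is F# minor.
Check: the diatonic triads of F# minor (natural minor) are F#m (i), G#dim (ii°), A (III), Bm (iv), C#m (v), D (VI), E (VII) — A is indeed III.

F# minor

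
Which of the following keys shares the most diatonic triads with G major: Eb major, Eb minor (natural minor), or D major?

D major

Triads of G major: G (I), Am (ii), Bm (iii), C (IV), D (V), Em (vi), F#dim (vii°).
Eb major shares 0: none.
Eb minor (natural minor) shares 0: none.
D major shares 4: G, Bm, D, Em.
The most common triads (4) are shared with D major.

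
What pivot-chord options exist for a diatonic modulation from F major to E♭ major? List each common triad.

Triads in F major: F (I), Gm (ii), Am (iii), B♭ (IV), C (V), Dm (vi), Edim (vii°).
Triads in E♭ major: E♭ (I), Fm (ii), Gm (iii), A♭ (IV), B♭ (V), Cm (vi), Ddim (vii°).
Shared triads with their functions: Gm (ii in F major, iii in E♭ major); B♭ (IV in F major, V in E♭ major).

Gm, B♭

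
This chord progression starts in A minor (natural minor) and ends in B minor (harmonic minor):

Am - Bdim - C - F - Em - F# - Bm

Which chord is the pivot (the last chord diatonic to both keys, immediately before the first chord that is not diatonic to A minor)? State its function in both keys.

Chords diatonic to A minor: Am, Bdim, C, Dm, Em, F, G.
Reading the progression, the first chord not in that set is F#, so the modulation leaves A minor there.
The chord immediately before F# is Em, which is diatonic to both keys: v in A minor and iv in B minor.

Em — v in A minor, iv in B minor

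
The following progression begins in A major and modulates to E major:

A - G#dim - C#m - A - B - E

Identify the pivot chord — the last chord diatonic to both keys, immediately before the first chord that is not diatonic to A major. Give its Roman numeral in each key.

A — I in A major, IV in E major

Chords diatonic to A major: A, Bm, C#m, D, E, F#m, G#dim.
Reading the progression, the first chord not in that set is B, so the modulation leaves A major there.
The chord immediately before B is A, which is diatonic to both keys: I in A major and IV in E major.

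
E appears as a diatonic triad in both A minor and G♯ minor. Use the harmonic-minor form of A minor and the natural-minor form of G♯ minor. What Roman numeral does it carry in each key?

V in A minor; VI in G♯ minor

The scale of A minor (harmonic minor) is A B C D E F G♯; E is degree 5, and the triad built there (E-G♯-B) is major, so it is V.
The scale of G♯ minor (natural minor) is G♯ A♯ B C♯ D♯ E F♯; E is degree 6, and the triad built there (E-G♯-B) is major, so it is VI.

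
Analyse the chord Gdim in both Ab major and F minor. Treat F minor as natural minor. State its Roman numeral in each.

vii° in Ab major; ii° in F minor

The scale of Ab major is Ab Bb C Db Eb F G; G is degree 7, and the triad built there (G-Bb-Db) is diminished, so it is vii°.
The scale of F minor (natural minor) is F G Ab Bb C Db Eb; G is degree 2, and the triad built there (G-Bb-Db) is diminished, so it is ii°.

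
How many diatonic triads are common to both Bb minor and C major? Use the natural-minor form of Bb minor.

Diatonic triads of Bb minor (natural minor): Bb minor (i), C diminished (ii°), Db major (III), Eb minor (iv), F minor (v), Gb major (VI), Ab major (VII).
Diatonic triads of C major: C major (I), D minor (ii), E minor (iii), F major (IV), G major (V), A minor (vi), B diminished (vii°).
No triad has the same root and quality in both keys.

0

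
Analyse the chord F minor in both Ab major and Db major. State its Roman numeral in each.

The scale of Ab major is Ab Bb C Db Eb F G; F is degree 6, and the triad built there (F-Ab-C) is minor, so it is vi.
The scale of Db major is Db Eb F Gb Ab Bb C; F is degree 3, and the triad built there (F-Ab-C) is minor, so it is iii.

vi in Ab major; iii in Db major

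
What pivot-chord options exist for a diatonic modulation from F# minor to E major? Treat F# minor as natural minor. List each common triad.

F#m, A, C#m, E

Triads in F# minor (natural minor): F#m (i), G#dim (ii°), A (III), Bm (iv), C#m (v), D (VI), E (VII).
Triads in E major: E (I), F#m (ii), G#m (iii), A (IV), B (V), C#m (vi), D#dim (vii°).
Shared triads with their functions: F#m (i in F# minor, ii in E major); A (III in F# minor, IV in E major); C#m (v in F# minor, vi in E major); E (VII in F# minor, I in E major).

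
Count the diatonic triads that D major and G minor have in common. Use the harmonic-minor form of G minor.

1

Diatonic triads of D major: D (I), Em (ii), F♯m (iii), G (IV), A (V), Bm (vi), C♯dim (vii°).
Diatonic triads of G minor (harmonic minor): Gm (i), Adim (ii°), B♭aug (III+), Cm (iv), D (V), E♭ (VI), F♯dim (vii°).
Matching root and quality in both lists: D.
That gives 1 common triad.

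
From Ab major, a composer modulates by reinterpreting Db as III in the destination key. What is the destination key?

Bb minor

The numeral III denotes a major triad on scale degree 3. With Db on degree 3, the tonic of the new key is Bb.
Degree 3 carries a major triad in natural-minor keys, so the destination is Bb minor.
Check: the diatonic triads of Bb minor (natural minor) are Bbm (i), Cdim (ii°), Db (III), Ebm (iv), Fm (v), Gb (VI), Ab (VII) — Db is indeed III.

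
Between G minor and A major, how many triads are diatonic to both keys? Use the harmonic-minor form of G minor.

1

Diatonic triads of G minor (harmonic minor): G minor (i), A diminished (ii°), Bb augmented (III+), C minor (iv), D major (V), Eb major (VI), F# diminished (vii°).
Diatonic triads of A major: A major (I), B minor (ii), C# minor (iii), D major (IV), E major (V), F# minor (vi), G# diminished (vii°).
Matching root and quality in both lists: D major.
That gives 1 common triad.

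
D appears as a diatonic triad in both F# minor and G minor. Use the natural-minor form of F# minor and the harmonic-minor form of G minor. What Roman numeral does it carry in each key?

VI in F# minor; V in G minor

The scale of F# minor (natural minor) is F# G# A B C# D E; D is degree 6, and the triad built there (D-F#-A) is major, so it is VI.
The scale of G minor (harmonic minor) is G A Bb C D Eb F#; D is degree 5, and the triad built there (D-F#-A) is major, so it is V.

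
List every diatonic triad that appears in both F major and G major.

Am, C

Triads in F major: F (I), Gm (ii), Am (iii), Bb (IV), C (V), Dm (vi), Edim (vii°).
Triads in G major: G (I), Am (ii), Bm (iii), C (IV), D (V), Em (vi), F#dim (vii°).
Shared triads with their functions: Am (iii in F major, ii in G major); C (V in F major, IV in G major).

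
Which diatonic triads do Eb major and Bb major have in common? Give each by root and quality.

Triads in Eb major: Eb (I), Fm (ii), Gm (iii), Ab (IV), Bb (V), Cm (vi), Ddim (vii°).
Triads in Bb major: Bb (I), Cm (ii), Dm (iii), Eb (IV), F (V), Gm (vi), Adim (vii°).
Shared triads with their functions: Eb (I in Eb major, IV in Bb major); Gm (iii in Eb major, vi in Bb major); Bb (V in Eb major, I in Bb major); Cm (vi in Eb major, ii in Bb major).

Eb, Gm, Bb, Cm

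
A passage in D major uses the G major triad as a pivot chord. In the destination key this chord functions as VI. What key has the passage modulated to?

The numeral VI denotes a major triad on scale degree 6. With G on degree 6, the tonic of the new key is B.
Degree 6 carries a major triad in minor keys, so the destination is B minor.
Check: the diatonic triads of B minor (natural minor) are Bm (i), C#dim (ii°), D (III), Em (iv), F#m (v), G (VI), A (VII) — G major is indeed VI.

B minor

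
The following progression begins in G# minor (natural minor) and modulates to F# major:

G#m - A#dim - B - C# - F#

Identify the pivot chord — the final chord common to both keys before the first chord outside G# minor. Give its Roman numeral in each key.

B — III in G# minor, IV in F# major

Chords diatonic to G# minor: G#m, A#dim, B, C#m, D#m, E, F#.
Reading the progression, the first chord not in that set is C#, so the modulation leaves G# minor there.
The chord immediately before C# is B, which is diatonic to both keys: III in G# minor and IV in F# major.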